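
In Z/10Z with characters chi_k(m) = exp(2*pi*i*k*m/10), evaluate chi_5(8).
chi_5(8) = zeta_10^40 = 1

Proof sketch: chi_5(8) = zeta_10^(5*8) = zeta_10^40. Since zeta_10^10 = 1, this equals zeta_10^0 = exp(2*pi*i*0/10) = 1.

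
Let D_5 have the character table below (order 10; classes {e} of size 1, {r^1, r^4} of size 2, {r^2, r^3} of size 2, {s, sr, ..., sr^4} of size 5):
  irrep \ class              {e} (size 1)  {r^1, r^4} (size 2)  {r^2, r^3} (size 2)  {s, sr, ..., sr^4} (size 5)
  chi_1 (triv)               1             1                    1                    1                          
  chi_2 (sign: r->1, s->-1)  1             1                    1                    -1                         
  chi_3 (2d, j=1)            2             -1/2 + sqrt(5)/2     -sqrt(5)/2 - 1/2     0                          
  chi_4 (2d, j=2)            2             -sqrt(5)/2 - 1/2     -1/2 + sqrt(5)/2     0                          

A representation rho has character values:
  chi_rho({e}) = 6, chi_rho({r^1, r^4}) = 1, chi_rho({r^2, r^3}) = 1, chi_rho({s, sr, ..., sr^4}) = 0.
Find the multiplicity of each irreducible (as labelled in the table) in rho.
Multiplicities: chi_1: 1, chi_2: 1, chi_3: 1, chi_4: 1.

Reasoning: Use <chi_rho, chi> = (1/|G|) sum_C |C| * chi_rho(C) * conj(chi(C)) with |G| = 10 for each irreducible chi in the table:
  <chi_rho, chi_1> = (1/10)[1*(6)*conj(1) + 2*(1)*conj(1) + 2*(1)*conj(1) + 5*(0)*conj(1)]
      = (1/10)[(6) + (2) + (2) + (0)] = 10/10 = 1
  <chi_rho, chi_2> = (1/10)[1*(6)*conj(1) + 2*(1)*conj(1) + 2*(1)*conj(1) + 5*(0)*conj(-1)]
      = (1/10)[(6) + (2) + (2) + (0)] = 10/10 = 1
  <chi_rho, chi_3> = (1/10)[1*(6)*conj(2) + 2*(1)*conj(-1/2 + sqrt(5)/2) + 2*(1)*conj(-sqrt(5)/2 - 1/2) + 5*(0)*conj(0)]
      = (1/10)[(12) + (-1 + sqrt(5)) + (-sqrt(5) - 1) + (0)] = 10/10 = 1
  <chi_rho, chi_4> = (1/10)[1*(6)*conj(2) + 2*(1)*conj(-sqrt(5)/2 - 1/2) + 2*(1)*conj(-1/2 + sqrt(5)/2) + 5*(0)*conj(0)]
      = (1/10)[(12) + (-sqrt(5) - 1) + (-1 + sqrt(5)) + (0)] = 10/10 = 1
Dimension check: dim(rho) = sum (mult * dim) = 1*1 + 1*1 + 1*2 + 1*2 = 6 = chi_rho(e) = 6.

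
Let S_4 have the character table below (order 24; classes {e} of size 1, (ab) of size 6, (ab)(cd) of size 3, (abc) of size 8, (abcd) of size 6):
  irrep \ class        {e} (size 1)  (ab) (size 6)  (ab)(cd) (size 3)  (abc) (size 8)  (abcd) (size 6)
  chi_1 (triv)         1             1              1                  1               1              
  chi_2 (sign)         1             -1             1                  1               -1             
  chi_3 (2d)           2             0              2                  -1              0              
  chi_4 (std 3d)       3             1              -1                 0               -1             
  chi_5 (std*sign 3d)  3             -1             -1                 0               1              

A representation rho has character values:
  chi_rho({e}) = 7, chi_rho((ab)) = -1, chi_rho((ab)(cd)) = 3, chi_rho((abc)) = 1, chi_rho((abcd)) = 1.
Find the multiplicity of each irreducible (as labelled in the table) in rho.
Multiplicities: chi_1: 1, chi_2: 1, chi_3: 1, chi_4: 0, chi_5: 1.

Justification: Use <chi_rho, chi> = (1/|G|) sum_C |C| * chi_rho(C) * conj(chi(C)) with |G| = 24 for each irreducible chi in the table:
  <chi_rho, chi_1> = (1/24)[1*(7)*conj(1) + 6*(-1)*conj(1) + 3*(3)*conj(1) + 8*(1)*conj(1) + 6*(1)*conj(1)]
      = (1/24)[(7) + (-6) + (9) + (8) + (6)] = 24/24 = 1
  <chi_rho, chi_2> = (1/24)[1*(7)*conj(1) + 6*(-1)*conj(-1) + 3*(3)*conj(1) + 8*(1)*conj(1) + 6*(1)*conj(-1)]
      = (1/24)[(7) + (6) + (9) + (8) + (-6)] = 24/24 = 1
  <chi_rho, chi_3> = (1/24)[1*(7)*conj(2) + 6*(-1)*conj(0) + 3*(3)*conj(2) + 8*(1)*conj(-1) + 6*(1)*conj(0)]
      = (1/24)[(14) + (0) + (18) + (-8) + (0)] = 24/24 = 1
  <chi_rho, chi_4> = (1/24)[1*(7)*conj(3) + 6*(-1)*conj(1) + 3*(3)*conj(-1) + 8*(1)*conj(0) + 6*(1)*conj(-1)]
      = (1/24)[(21) + (-6) + (-9) + (0) + (-6)] = 0/24 = 0
  <chi_rho, chi_5> = (1/24)[1*(7)*conj(3) + 6*(-1)*conj(-1) + 3*(3)*conj(-1) + 8*(1)*conj(0) + 6*(1)*conj(1)]
      = (1/24)[(21) + (6) + (-9) + (0) + (6)] = 24/24 = 1
Dimension check: dim(rho) = sum (mult * dim) = 1*1 + 1*1 + 1*2 + 0*3 + 1*3 = 7 = chi_rho(e) = 7.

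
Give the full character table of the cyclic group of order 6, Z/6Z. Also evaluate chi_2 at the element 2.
Character table of Z/6Z (irreps indexed chi_0,...,chi_5 with chi_k(m) = zeta_6^(k*m), zeta_6 = exp(2*pi*i/6)):
  irrep \ class  {0} (size 1)  {1} (size 1)    {2} (size 1)    {3} (size 1)  {4} (size 1)    {5} (size 1)  
  chi_0          1             1               1               1             1               1             
  chi_1          1             exp(I*pi/3)     exp(2*I*pi/3)   -1            exp(-2*I*pi/3)  exp(-I*pi/3)  
  chi_2          1             exp(2*I*pi/3)   exp(-2*I*pi/3)  1             exp(2*I*pi/3)   exp(-2*I*pi/3)
  chi_3          1             -1              1               -1            1               -1            
  chi_4          1             exp(-2*I*pi/3)  exp(2*I*pi/3)   1             exp(-2*I*pi/3)  exp(2*I*pi/3) 
  chi_5          1             exp(-I*pi/3)    exp(-2*I*pi/3)  -1            exp(2*I*pi/3)   exp(I*pi/3)   

Spot check: chi_2(2) = zeta_6^(2*2) = zeta_6^4 = exp(-2*I*pi/3).

Reasoning: Z/6Z is abelian, so all 6 irreducible complex representations are 1-dimensional. They are given by chi_k(m) = zeta_6^(k*m) for k = 0,...,5. Row orthogonality: sum_m chi_k(m) conj(chi_l(m)) = 6 * [k = l].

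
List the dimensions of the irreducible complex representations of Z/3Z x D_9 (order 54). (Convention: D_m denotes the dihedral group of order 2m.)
Dimensions: 1, 1, 1, 1, 1, 1, 2, 2, 2, 2, 2, 2, 2, 2, 2, 2, 2, 2

There are 18 irreducibles (= number of conjugacy classes). Their dimensions d_i satisfy sum d_i^2 = |G| = 54: 1 + 1 + 1 + 1 + 1 + 1 + 4 + 4 + 4 + 4 + 4 + 4 + 4 + 4 + 4 + 4 + 4 + 4 = 54. (For the product with Z/3Z: each of the 3 1-dim characters of Z/3Z tensors with each irrep of D_9, giving 3 copies of each D_9-dimension.)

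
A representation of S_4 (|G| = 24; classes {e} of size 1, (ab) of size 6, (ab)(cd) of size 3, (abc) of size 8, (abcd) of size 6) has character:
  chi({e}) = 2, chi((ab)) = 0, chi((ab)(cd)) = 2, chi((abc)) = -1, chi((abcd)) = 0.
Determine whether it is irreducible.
Irreducible: <chi, chi> = 1.

Working: <chi, chi> = (1/|G|) sum_C |C| * |chi(C)|^2 = (1/24)[1*|2|^2 + 6*|0|^2 + 3*|2|^2 + 8*|-1|^2 + 6*|0|^2]
  = (1/24)[(4) + (0) + (12) + (8) + (0)] = 24/24 = 1.
A character is irreducible iff <chi, chi> = 1, so this representation is irreducible.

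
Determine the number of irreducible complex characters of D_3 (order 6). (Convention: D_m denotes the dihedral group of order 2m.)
3

Details: The number of irreducible complex representations of a finite group equals its number of conjugacy classes. D_3 has 3 conjugacy classes ((n+3)/2 for n odd), so D_3 (order 6) has exactly 3 irreducible complex representations.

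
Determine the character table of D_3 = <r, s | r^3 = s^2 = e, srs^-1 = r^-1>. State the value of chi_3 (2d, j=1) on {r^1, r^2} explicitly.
Conjugacy classes: {e} of size 1, {r^1, r^2} of size 2, {s, sr, ..., sr^2} of size 3.
Character table:
  irrep \ class              {e} (size 1)  {r^1, r^2} (size 2)  {s, sr, ..., sr^2} (size 3)
  chi_1 (triv)               1             1                    1                          
  chi_2 (sign: r->1, s->-1)  1             1                    -1                         
  chi_3 (2d, j=1)            2             -1                   0                          

Spot check: chi_3 (2d, j=1) on {r^1, r^2} = -1.

D_3 has order 2*3 = 6 with 3 conjugacy classes, hence 3 irreducibles. Sum of squared dims 1 + 1 + 4 = 6 = |G|. Linear characters come from the abelianisation; the 2-dimensional irreps have character r^k -> 2*cos(2*pi*j*k/3), reflections -> 0.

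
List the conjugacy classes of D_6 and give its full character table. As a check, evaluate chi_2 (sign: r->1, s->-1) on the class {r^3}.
Conjugacy classes: {e} of size 1, {r^3} of size 1, {r^1, r^5} of size 2, {r^2, r^4} of size 2, {s, sr^2, ...} of size 3, {sr, sr^3, ...} of size 3.
Character table:
  irrep \ class              {e} (size 1)  {r^3} (size 1)  {r^1, r^5} (size 2)  {r^2, r^4} (size 2)  {s, sr^2, ...} (size 3)  {sr, sr^3, ...} (size 3)
  chi_1 (triv)               1             1               1                    1                    1                        1                       
  chi_2 (sign: r->1, s->-1)  1             1               1                    1                    -1                       -1                      
  chi_3 (r->-1, s->1)        1             -1              -1                   1                    1                        -1                      
  chi_4 (r->-1, s->-1)       1             -1              -1                   1                    -1                       1                       
  chi_5 (2d, j=1)            2             -2              1                    -1                   0                        0                       
  chi_6 (2d, j=2)            2             2               -1                   -1                   0                        0                       

Spot check: chi_2 (sign: r->1, s->-1) on {r^3} = 1.

Justification: D_6 has order 2*6 = 12 with 6 conjugacy classes, hence 6 irreducibles. Sum of squared dims 1 + 1 + 1 + 1 + 4 + 4 = 12 = |G|. Linear characters come from the abelianisation; the 2-dimensional irreps have character r^k -> 2*cos(2*pi*j*k/6), reflections -> 0.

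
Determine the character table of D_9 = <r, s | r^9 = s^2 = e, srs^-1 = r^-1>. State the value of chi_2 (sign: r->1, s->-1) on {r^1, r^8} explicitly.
Conjugacy classes: {e} of size 1, {r^1, r^8} of size 2, {r^2, r^7} of size 2, {r^3, r^6} of size 2, {r^4, r^5} of size 2, {s, sr, ..., sr^8} of size 9.
Character table:
  irrep \ class              {e} (size 1)  {r^1, r^8} (size 2)  {r^2, r^7} (size 2)  {r^3, r^6} (size 2)  {r^4, r^5} (size 2)  {s, sr, ..., sr^8} (size 9)
  chi_1 (triv)               1             1                    1                    1                    1                    1                          
  chi_2 (sign: r->1, s->-1)  1             1                    1                    1                    1                    -1                         
  chi_3 (2d, j=1)            2             2*cos(2*pi/9)        2*cos(4*pi/9)        -1                   -2*cos(pi/9)         0                          
  chi_4 (2d, j=2)            2             2*cos(4*pi/9)        -2*cos(pi/9)         -1                   2*cos(2*pi/9)        0                          
  chi_5 (2d, j=3)            2             -1                   -1                   2                    -1                   0                          
  chi_6 (2d, j=4)            2             -2*cos(pi/9)         2*cos(2*pi/9)        -1                   2*cos(4*pi/9)        0                          

Spot check: chi_2 (sign: r->1, s->-1) on {r^1, r^8} = 1.

Details: D_9 has order 2*9 = 18 with 6 conjugacy classes, hence 6 irreducibles. Sum of squared dims 1 + 1 + 4 + 4 + 4 + 4 = 18 = |G|. Linear characters come from the abelianisation; the 2-dimensional irreps have character r^k -> 2*cos(2*pi*j*k/9), reflections -> 0.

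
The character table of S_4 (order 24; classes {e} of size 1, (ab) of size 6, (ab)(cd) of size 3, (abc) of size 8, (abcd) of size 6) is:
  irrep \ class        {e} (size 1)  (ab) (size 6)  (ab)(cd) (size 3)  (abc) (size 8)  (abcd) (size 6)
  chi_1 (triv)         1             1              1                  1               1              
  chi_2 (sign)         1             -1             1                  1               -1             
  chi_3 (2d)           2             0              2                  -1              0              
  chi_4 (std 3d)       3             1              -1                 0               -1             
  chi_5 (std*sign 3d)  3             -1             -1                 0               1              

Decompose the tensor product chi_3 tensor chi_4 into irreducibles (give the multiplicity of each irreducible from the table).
chi_3 tensor chi_4 = chi_4 + chi_5 (all other irreducibles have multiplicity 0).

Explanation: The character of a tensor product is the pointwise product (chi_3 * chi_4)(C) = chi_3(C) * chi_4(C):
  {e}: (2)*(3), (ab): (0)*(1), (ab)(cd): (2)*(-1), (abc): (-1)*(0), (abcd): (0)*(-1)
so (chi_3 * chi_4) takes values
  {e} -> 6, (ab) -> 0, (ab)(cd) -> -2, (abc) -> 0, (abcd) -> 0.
Now take the inner product of this character with each irreducible chi from the table, <chi_3*chi_4, chi> = (1/24) sum_C |C| (chi_3*chi_4)(C) conj(chi(C)):
  <chi_3*chi_4, chi_1> = (1/24)[1*(6)*conj(1) + 6*(0)*conj(1) + 3*(-2)*conj(1) + 8*(0)*conj(1) + 6*(0)*conj(1)]
      = (1/24)[(6) + (0) + (-6) + (0) + (0)] = 0/24 = 0
  <chi_3*chi_4, chi_2> = (1/24)[1*(6)*conj(1) + 6*(0)*conj(-1) + 3*(-2)*conj(1) + 8*(0)*conj(1) + 6*(0)*conj(-1)]
      = (1/24)[(6) + (0) + (-6) + (0) + (0)] = 0/24 = 0
  <chi_3*chi_4, chi_3> = (1/24)[1*(6)*conj(2) + 6*(0)*conj(0) + 3*(-2)*conj(2) + 8*(0)*conj(-1) + 6*(0)*conj(0)]
      = (1/24)[(12) + (0) + (-12) + (0) + (0)] = 0/24 = 0
  <chi_3*chi_4, chi_4> = (1/24)[1*(6)*conj(3) + 6*(0)*conj(1) + 3*(-2)*conj(-1) + 8*(0)*conj(0) + 6*(0)*conj(-1)]
      = (1/24)[(18) + (0) + (6) + (0) + (0)] = 24/24 = 1
  <chi_3*chi_4, chi_5> = (1/24)[1*(6)*conj(3) + 6*(0)*conj(-1) + 3*(-2)*conj(-1) + 8*(0)*conj(0) + 6*(0)*conj(1)]
      = (1/24)[(18) + (0) + (6) + (0) + (0)] = 24/24 = 1
Hence the multiplicities are chi_4: 1, chi_5: 1. Dimension check: dim(chi_3)*dim(chi_4) = 2*3 = 6 and sum (mult * dim) = 1*3 + 1*3 = 6.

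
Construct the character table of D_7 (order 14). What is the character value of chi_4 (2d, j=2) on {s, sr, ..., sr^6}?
Conjugacy classes: {e} of size 1, {r^1, r^6} of size 2, {r^2, r^5} of size 2, {r^3, r^4} of size 2, {s, sr, ..., sr^6} of size 7.
Character table:
  irrep \ class              {e} (size 1)  {r^1, r^6} (size 2)  {r^2, r^5} (size 2)  {r^3, r^4} (size 2)  {s, sr, ..., sr^6} (size 7)
  chi_1 (triv)               1             1                    1                    1                    1                          
  chi_2 (sign: r->1, s->-1)  1             1                    1                    1                    -1                         
  chi_3 (2d, j=1)            2             2*cos(2*pi/7)        -2*cos(3*pi/7)       -2*cos(pi/7)         0                          
  chi_4 (2d, j=2)            2             -2*cos(3*pi/7)       -2*cos(pi/7)         2*cos(2*pi/7)        0                          
  chi_5 (2d, j=3)            2             -2*cos(pi/7)         2*cos(2*pi/7)        -2*cos(3*pi/7)       0                          

Spot check: chi_4 (2d, j=2) on {s, sr, ..., sr^6} = 0.

Why: D_7 has order 2*7 = 14 with 5 conjugacy classes, hence 5 irreducibles. Sum of squared dims 1 + 1 + 4 + 4 + 4 = 14 = |G|. Linear characters come from the abelianisation; the 2-dimensional irreps have character r^k -> 2*cos(2*pi*j*k/7), reflections -> 0.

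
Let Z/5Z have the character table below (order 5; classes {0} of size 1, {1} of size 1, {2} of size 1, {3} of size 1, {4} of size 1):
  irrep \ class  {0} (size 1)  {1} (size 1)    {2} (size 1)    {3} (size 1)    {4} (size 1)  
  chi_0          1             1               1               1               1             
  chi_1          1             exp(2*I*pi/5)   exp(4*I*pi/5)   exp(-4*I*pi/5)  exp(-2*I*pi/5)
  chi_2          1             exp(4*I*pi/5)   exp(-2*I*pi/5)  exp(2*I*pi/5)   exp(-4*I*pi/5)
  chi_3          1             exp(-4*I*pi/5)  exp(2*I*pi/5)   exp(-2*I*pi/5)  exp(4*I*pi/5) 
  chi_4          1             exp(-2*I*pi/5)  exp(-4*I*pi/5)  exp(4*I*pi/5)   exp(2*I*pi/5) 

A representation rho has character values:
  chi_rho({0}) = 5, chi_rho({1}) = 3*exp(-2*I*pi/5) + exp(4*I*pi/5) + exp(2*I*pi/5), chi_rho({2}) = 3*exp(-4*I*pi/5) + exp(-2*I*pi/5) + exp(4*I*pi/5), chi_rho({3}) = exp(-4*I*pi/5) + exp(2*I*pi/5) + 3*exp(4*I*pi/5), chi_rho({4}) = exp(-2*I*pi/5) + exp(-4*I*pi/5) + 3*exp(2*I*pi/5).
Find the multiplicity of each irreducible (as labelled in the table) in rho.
Multiplicities: chi_0: 0, chi_1: 1, chi_2: 1, chi_3: 0, chi_4: 3.

Argument: Use <chi_rho, chi> = (1/|G|) sum_C |C| * chi_rho(C) * conj(chi(C)) with |G| = 5 for each irreducible chi in the table:
  <chi_rho, chi_0> = (1/5)[1*(5)*conj(1) + 1*(3*exp(-2*I*pi/5) + exp(4*I*pi/5) + exp(2*I*pi/5))*conj(1) + 1*(3*exp(-4*I*pi/5) + exp(-2*I*pi/5) + exp(4*I*pi/5))*conj(1) + 1*(exp(-4*I*pi/5) + exp(2*I*pi/5) + 3*exp(4*I*pi/5))*conj(1) + 1*(exp(-2*I*pi/5) + exp(-4*I*pi/5) + 3*exp(2*I*pi/5))*conj(1)]
      = (1/5)[(5) + (3*exp(-2*I*pi/5) + exp(4*I*pi/5) + exp(2*I*pi/5)) + (3*exp(-4*I*pi/5) + exp(-2*I*pi/5) + exp(4*I*pi/5)) + (exp(-4*I*pi/5) + exp(2*I*pi/5) + 3*exp(4*I*pi/5)) + (exp(-2*I*pi/5) + exp(-4*I*pi/5) + 3*exp(2*I*pi/5))] = 0/5 = 0
  <chi_rho, chi_1> = (1/5)[1*(5)*conj(1) + 1*(3*exp(-2*I*pi/5) + exp(4*I*pi/5) + exp(2*I*pi/5))*conj(exp(2*I*pi/5)) + 1*(3*exp(-4*I*pi/5) + exp(-2*I*pi/5) + exp(4*I*pi/5))*conj(exp(4*I*pi/5)) + 1*(exp(-4*I*pi/5) + exp(2*I*pi/5) + 3*exp(4*I*pi/5))*conj(exp(-4*I*pi/5)) + 1*(exp(-2*I*pi/5) + exp(-4*I*pi/5) + 3*exp(2*I*pi/5))*conj(exp(-2*I*pi/5))]
      = (1/5)[(5) + (1 + 3*exp(-4*I*pi/5) + exp(2*I*pi/5)) + (1 + exp(4*I*pi/5) + 3*exp(2*I*pi/5)) + (1 + 3*exp(-2*I*pi/5) + exp(-4*I*pi/5)) + (1 + exp(-2*I*pi/5) + 3*exp(4*I*pi/5))] = 5/5 = 1
  <chi_rho, chi_2> = (1/5)[1*(5)*conj(1) + 1*(3*exp(-2*I*pi/5) + exp(4*I*pi/5) + exp(2*I*pi/5))*conj(exp(4*I*pi/5)) + 1*(3*exp(-4*I*pi/5) + exp(-2*I*pi/5) + exp(4*I*pi/5))*conj(exp(-2*I*pi/5)) + 1*(exp(-4*I*pi/5) + exp(2*I*pi/5) + 3*exp(4*I*pi/5))*conj(exp(2*I*pi/5)) + 1*(exp(-2*I*pi/5) + exp(-4*I*pi/5) + 3*exp(2*I*pi/5))*conj(exp(-4*I*pi/5))]
      = (1/5)[(5) + (1 + exp(-2*I*pi/5) + 3*exp(4*I*pi/5)) + (1 + 3*exp(-2*I*pi/5) + exp(-4*I*pi/5)) + (1 + exp(4*I*pi/5) + 3*exp(2*I*pi/5)) + (1 + 3*exp(-4*I*pi/5) + exp(2*I*pi/5))] = 5/5 = 1
  <chi_rho, chi_3> = (1/5)[1*(5)*conj(1) + 1*(3*exp(-2*I*pi/5) + exp(4*I*pi/5) + exp(2*I*pi/5))*conj(exp(-4*I*pi/5)) + 1*(3*exp(-4*I*pi/5) + exp(-2*I*pi/5) + exp(4*I*pi/5))*conj(exp(2*I*pi/5)) + 1*(exp(-4*I*pi/5) + exp(2*I*pi/5) + 3*exp(4*I*pi/5))*conj(exp(-2*I*pi/5)) + 1*(exp(-2*I*pi/5) + exp(-4*I*pi/5) + 3*exp(2*I*pi/5))*conj(exp(4*I*pi/5))]
      = (1/5)[(5) + (exp(-2*I*pi/5) + exp(-4*I*pi/5) + 3*exp(2*I*pi/5)) + (exp(-4*I*pi/5) + exp(2*I*pi/5) + 3*exp(4*I*pi/5)) + (3*exp(-4*I*pi/5) + exp(-2*I*pi/5) + exp(4*I*pi/5)) + (3*exp(-2*I*pi/5) + exp(4*I*pi/5) + exp(2*I*pi/5))] = 0/5 = 0
  <chi_rho, chi_4> = (1/5)[1*(5)*conj(1) + 1*(3*exp(-2*I*pi/5) + exp(4*I*pi/5) + exp(2*I*pi/5))*conj(exp(-2*I*pi/5)) + 1*(3*exp(-4*I*pi/5) + exp(-2*I*pi/5) + exp(4*I*pi/5))*conj(exp(-4*I*pi/5)) + 1*(exp(-4*I*pi/5) + exp(2*I*pi/5) + 3*exp(4*I*pi/5))*conj(exp(4*I*pi/5)) + 1*(exp(-2*I*pi/5) + exp(-4*I*pi/5) + 3*exp(2*I*pi/5))*conj(exp(2*I*pi/5))]
      = (1/5)[(5) + (3 + exp(-4*I*pi/5) + exp(4*I*pi/5)) + (3 + exp(-2*I*pi/5) + exp(2*I*pi/5)) + (3 + exp(-2*I*pi/5) + exp(2*I*pi/5)) + (3 + exp(-4*I*pi/5) + exp(4*I*pi/5))] = 15/5 = 3
(Exp terms are combined using exp(i*s)*conj(exp(i*t)) = exp(i*(s-t)), and sums of them are collapsed using the identity that for every m > 1 the m distinct m-th roots of unity sum to 0, e.g. 1 + exp(2*I*pi/3) + exp(-2*I*pi/3) = 0.)
Dimension check: dim(rho) = sum (mult * dim) = 0*1 + 1*1 + 1*1 + 0*1 + 3*1 = 5 = chi_rho(e) = 5.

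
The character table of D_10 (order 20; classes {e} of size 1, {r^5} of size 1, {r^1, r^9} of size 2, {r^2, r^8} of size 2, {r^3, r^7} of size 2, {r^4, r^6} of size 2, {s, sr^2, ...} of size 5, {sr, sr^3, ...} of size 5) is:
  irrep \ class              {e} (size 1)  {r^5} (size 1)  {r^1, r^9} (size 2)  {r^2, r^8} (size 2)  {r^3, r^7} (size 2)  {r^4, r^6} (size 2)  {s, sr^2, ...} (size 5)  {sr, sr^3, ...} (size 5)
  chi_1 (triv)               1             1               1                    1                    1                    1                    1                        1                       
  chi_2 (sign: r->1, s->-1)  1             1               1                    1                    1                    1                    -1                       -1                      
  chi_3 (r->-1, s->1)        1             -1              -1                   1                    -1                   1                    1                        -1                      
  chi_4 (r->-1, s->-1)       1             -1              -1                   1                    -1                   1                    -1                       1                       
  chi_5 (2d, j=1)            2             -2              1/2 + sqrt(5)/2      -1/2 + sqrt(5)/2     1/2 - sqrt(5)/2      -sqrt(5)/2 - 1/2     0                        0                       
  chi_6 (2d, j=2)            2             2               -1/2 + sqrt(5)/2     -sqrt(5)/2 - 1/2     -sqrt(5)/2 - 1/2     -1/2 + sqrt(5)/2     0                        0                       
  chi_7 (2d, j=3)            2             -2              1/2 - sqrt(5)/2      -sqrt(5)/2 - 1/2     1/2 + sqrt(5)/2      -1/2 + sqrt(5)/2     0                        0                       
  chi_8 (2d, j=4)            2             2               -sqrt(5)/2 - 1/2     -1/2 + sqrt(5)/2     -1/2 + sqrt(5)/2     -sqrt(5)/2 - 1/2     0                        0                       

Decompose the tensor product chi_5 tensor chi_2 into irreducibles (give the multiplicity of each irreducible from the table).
chi_5 tensor chi_2 = chi_5 (all other irreducibles have multiplicity 0).

Reasoning: The character of a tensor product is the pointwise product (chi_5 * chi_2)(C) = chi_5(C) * chi_2(C):
  {e}: (2)*(1), {r^5}: (-2)*(1), {r^1, r^9}: (1/2 + sqrt(5)/2)*(1), {r^2, r^8}: (-1/2 + sqrt(5)/2)*(1), {r^3, r^7}: (1/2 - sqrt(5)/2)*(1), {r^4, r^6}: (-sqrt(5)/2 - 1/2)*(1), {s, sr^2, ...}: (0)*(-1), {sr, sr^3, ...}: (0)*(-1)
so (chi_5 * chi_2) takes values
  {e} -> 2, {r^5} -> -2, {r^1, r^9} -> 1/2 + sqrt(5)/2, {r^2, r^8} -> -1/2 + sqrt(5)/2, {r^3, r^7} -> 1/2 - sqrt(5)/2, {r^4, r^6} -> -sqrt(5)/2 - 1/2, {s, sr^2, ...} -> 0, {sr, sr^3, ...} -> 0.
Now take the inner product of this character with each irreducible chi from the table, <chi_5*chi_2, chi> = (1/20) sum_C |C| (chi_5*chi_2)(C) conj(chi(C)):
  <chi_5*chi_2, chi_1> = (1/20)[1*(2)*conj(1) + 1*(-2)*conj(1) + 2*(1/2 + sqrt(5)/2)*conj(1) + 2*(-1/2 + sqrt(5)/2)*conj(1) + 2*(1/2 - sqrt(5)/2)*conj(1) + 2*(-sqrt(5)/2 - 1/2)*conj(1) + 5*(0)*conj(1) + 5*(0)*conj(1)]
      = (1/20)[(2) + (-2) + (1 + sqrt(5)) + (-1 + sqrt(5)) + (1 - sqrt(5)) + (-sqrt(5) - 1) + (0) + (0)] = 0/20 = 0
  <chi_5*chi_2, chi_2> = (1/20)[1*(2)*conj(1) + 1*(-2)*conj(1) + 2*(1/2 + sqrt(5)/2)*conj(1) + 2*(-1/2 + sqrt(5)/2)*conj(1) + 2*(1/2 - sqrt(5)/2)*conj(1) + 2*(-sqrt(5)/2 - 1/2)*conj(1) + 5*(0)*conj(-1) + 5*(0)*conj(-1)]
      = (1/20)[(2) + (-2) + (1 + sqrt(5)) + (-1 + sqrt(5)) + (1 - sqrt(5)) + (-sqrt(5) - 1) + (0) + (0)] = 0/20 = 0
  <chi_5*chi_2, chi_3> = (1/20)[1*(2)*conj(1) + 1*(-2)*conj(-1) + 2*(1/2 + sqrt(5)/2)*conj(-1) + 2*(-1/2 + sqrt(5)/2)*conj(1) + 2*(1/2 - sqrt(5)/2)*conj(-1) + 2*(-sqrt(5)/2 - 1/2)*conj(1) + 5*(0)*conj(1) + 5*(0)*conj(-1)]
      = (1/20)[(2) + (2) + (-sqrt(5) - 1) + (-1 + sqrt(5)) + (-1 + sqrt(5)) + (-sqrt(5) - 1) + (0) + (0)] = 0/20 = 0
  <chi_5*chi_2, chi_4> = (1/20)[1*(2)*conj(1) + 1*(-2)*conj(-1) + 2*(1/2 + sqrt(5)/2)*conj(-1) + 2*(-1/2 + sqrt(5)/2)*conj(1) + 2*(1/2 - sqrt(5)/2)*conj(-1) + 2*(-sqrt(5)/2 - 1/2)*conj(1) + 5*(0)*conj(-1) + 5*(0)*conj(1)]
      = (1/20)[(2) + (2) + (-sqrt(5) - 1) + (-1 + sqrt(5)) + (-1 + sqrt(5)) + (-sqrt(5) - 1) + (0) + (0)] = 0/20 = 0
  <chi_5*chi_2, chi_5> = (1/20)[1*(2)*conj(2) + 1*(-2)*conj(-2) + 2*(1/2 + sqrt(5)/2)*conj(1/2 + sqrt(5)/2) + 2*(-1/2 + sqrt(5)/2)*conj(-1/2 + sqrt(5)/2) + 2*(1/2 - sqrt(5)/2)*conj(1/2 - sqrt(5)/2) + 2*(-sqrt(5)/2 - 1/2)*conj(-sqrt(5)/2 - 1/2) + 5*(0)*conj(0) + 5*(0)*conj(0)]
      = (1/20)[(4) + (4) + (sqrt(5) + 3) + (3 - sqrt(5)) + (3 - sqrt(5)) + (sqrt(5) + 3) + (0) + (0)] = 20/20 = 1
  <chi_5*chi_2, chi_6> = (1/20)[1*(2)*conj(2) + 1*(-2)*conj(2) + 2*(1/2 + sqrt(5)/2)*conj(-1/2 + sqrt(5)/2) + 2*(-1/2 + sqrt(5)/2)*conj(-sqrt(5)/2 - 1/2) + 2*(1/2 - sqrt(5)/2)*conj(-sqrt(5)/2 - 1/2) + 2*(-sqrt(5)/2 - 1/2)*conj(-1/2 + sqrt(5)/2) + 5*(0)*conj(0) + 5*(0)*conj(0)]
      = (1/20)[(4) + (-4) + (2) + (-2) + (2) + (-2) + (0) + (0)] = 0/20 = 0
  <chi_5*chi_2, chi_7> = (1/20)[1*(2)*conj(2) + 1*(-2)*conj(-2) + 2*(1/2 + sqrt(5)/2)*conj(1/2 - sqrt(5)/2) + 2*(-1/2 + sqrt(5)/2)*conj(-sqrt(5)/2 - 1/2) + 2*(1/2 - sqrt(5)/2)*conj(1/2 + sqrt(5)/2) + 2*(-sqrt(5)/2 - 1/2)*conj(-1/2 + sqrt(5)/2) + 5*(0)*conj(0) + 5*(0)*conj(0)]
      = (1/20)[(4) + (4) + (-2) + (-2) + (-2) + (-2) + (0) + (0)] = 0/20 = 0
  <chi_5*chi_2, chi_8> = (1/20)[1*(2)*conj(2) + 1*(-2)*conj(2) + 2*(1/2 + sqrt(5)/2)*conj(-sqrt(5)/2 - 1/2) + 2*(-1/2 + sqrt(5)/2)*conj(-1/2 + sqrt(5)/2) + 2*(1/2 - sqrt(5)/2)*conj(-1/2 + sqrt(5)/2) + 2*(-sqrt(5)/2 - 1/2)*conj(-sqrt(5)/2 - 1/2) + 5*(0)*conj(0) + 5*(0)*conj(0)]
      = (1/20)[(4) + (-4) + (-3 - sqrt(5)) + (3 - sqrt(5)) + (-3 + sqrt(5)) + (sqrt(5) + 3) + (0) + (0)] = 0/20 = 0
Hence the multiplicities are chi_5: 1. Dimension check: dim(chi_5)*dim(chi_2) = 2*1 = 2 and sum (mult * dim) = 1*2 = 2.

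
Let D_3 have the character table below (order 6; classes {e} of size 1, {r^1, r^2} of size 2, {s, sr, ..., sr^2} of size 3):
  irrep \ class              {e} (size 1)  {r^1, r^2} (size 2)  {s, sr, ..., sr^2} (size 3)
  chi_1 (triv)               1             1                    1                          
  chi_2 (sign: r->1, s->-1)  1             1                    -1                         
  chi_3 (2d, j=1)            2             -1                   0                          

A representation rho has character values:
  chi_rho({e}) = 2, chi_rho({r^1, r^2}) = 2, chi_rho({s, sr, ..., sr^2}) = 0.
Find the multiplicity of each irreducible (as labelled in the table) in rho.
Multiplicities: chi_1: 1, chi_2: 1, chi_3: 0.

Reasoning: Use <chi_rho, chi> = (1/|G|) sum_C |C| * chi_rho(C) * conj(chi(C)) with |G| = 6 for each irreducible chi in the table:
  <chi_rho, chi_1> = (1/6)[1*(2)*conj(1) + 2*(2)*conj(1) + 3*(0)*conj(1)]
      = (1/6)[(2) + (4) + (0)] = 6/6 = 1
  <chi_rho, chi_2> = (1/6)[1*(2)*conj(1) + 2*(2)*conj(1) + 3*(0)*conj(-1)]
      = (1/6)[(2) + (4) + (0)] = 6/6 = 1
  <chi_rho, chi_3> = (1/6)[1*(2)*conj(2) + 2*(2)*conj(-1) + 3*(0)*conj(0)]
      = (1/6)[(4) + (-4) + (0)] = 0/6 = 0
Dimension check: dim(rho) = sum (mult * dim) = 1*1 + 1*1 + 0*2 = 2 = chi_rho(e) = 2.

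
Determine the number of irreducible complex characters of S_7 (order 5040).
15

Details: The number of irreducible complex representations of a finite group equals its number of conjugacy classes. Conjugacy classes in S_7 correspond to cycle types, i.e. partitions of 7; there are p(7) = 15 of them, so S_7 (order 5040) has exactly 15 irreducible complex representations.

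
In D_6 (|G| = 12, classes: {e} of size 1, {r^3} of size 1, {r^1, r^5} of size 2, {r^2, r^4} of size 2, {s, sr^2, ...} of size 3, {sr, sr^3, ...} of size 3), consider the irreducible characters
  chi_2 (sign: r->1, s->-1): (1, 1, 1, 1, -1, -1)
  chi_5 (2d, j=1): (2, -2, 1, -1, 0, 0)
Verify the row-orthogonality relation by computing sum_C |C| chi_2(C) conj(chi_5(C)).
Sum = 0; so <chi_2, chi_5> = 0 (distinct irreducibles are orthogonal).

Justification: Compute term by term over conjugacy classes (|C| * chi_2(C) * conj(chi_5(C))):
  1*(1)*conj(2) + 1*(1)*conj(-2) + 2*(1)*conj(1) + 2*(1)*conj(-1) + 3*(-1)*conj(0) + 3*(-1)*conj(0)
  = (2) + (-2) + (2) + (-2) + (0) + (0)
  = 0.
Dividing by |G| = 12 gives 0/12 = 0, matching the row-orthogonality relation <chi_2, chi_5> = [chi_2 = chi_5].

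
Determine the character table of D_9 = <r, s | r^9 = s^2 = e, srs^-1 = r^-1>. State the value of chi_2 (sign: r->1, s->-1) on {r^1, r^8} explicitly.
Conjugacy classes: {e} of size 1, {r^1, r^8} of size 2, {r^2, r^7} of size 2, {r^3, r^6} of size 2, {r^4, r^5} of size 2, {s, sr, ..., sr^8} of size 9.
Character table:
  irrep \ class              {e} (size 1)  {r^1, r^8} (size 2)  {r^2, r^7} (size 2)  {r^3, r^6} (size 2)  {r^4, r^5} (size 2)  {s, sr, ..., sr^8} (size 9)
  chi_1 (triv)               1             1                    1                    1                    1                    1                          
  chi_2 (sign: r->1, s->-1)  1             1                    1                    1                    1                    -1                         
  chi_3 (2d, j=1)            2             2*cos(2*pi/9)        2*cos(4*pi/9)        -1                   -2*cos(pi/9)         0                          
  chi_4 (2d, j=2)            2             2*cos(4*pi/9)        -2*cos(pi/9)         -1                   2*cos(2*pi/9)        0                          
  chi_5 (2d, j=3)            2             -1                   -1                   2                    -1                   0                          
  chi_6 (2d, j=4)            2             -2*cos(pi/9)         2*cos(2*pi/9)        -1                   2*cos(4*pi/9)        0                          

Spot check: chi_2 (sign: r->1, s->-1) on {r^1, r^8} = 1.

Derivation: D_9 has order 2*9 = 18 with 6 conjugacy classes, hence 6 irreducibles. Sum of squared dims 1 + 1 + 4 + 4 + 4 + 4 = 18 = |G|. Linear characters come from the abelianisation; the 2-dimensional irreps have character r^k -> 2*cos(2*pi*j*k/9), reflections -> 0.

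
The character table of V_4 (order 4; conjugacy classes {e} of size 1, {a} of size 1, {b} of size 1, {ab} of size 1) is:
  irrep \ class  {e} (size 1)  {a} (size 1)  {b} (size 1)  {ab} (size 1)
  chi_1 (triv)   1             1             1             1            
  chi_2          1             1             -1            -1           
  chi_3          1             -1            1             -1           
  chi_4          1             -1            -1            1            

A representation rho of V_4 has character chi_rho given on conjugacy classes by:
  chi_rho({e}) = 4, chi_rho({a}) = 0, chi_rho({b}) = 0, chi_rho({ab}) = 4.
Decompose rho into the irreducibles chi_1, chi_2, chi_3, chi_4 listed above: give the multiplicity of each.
Multiplicities: chi_1: 2, chi_2: 0, chi_3: 0, chi_4: 2.

Explanation: Use <chi_rho, chi> = (1/|G|) sum_C |C| * chi_rho(C) * conj(chi(C)) with |G| = 4 for each irreducible chi in the table:
  <chi_rho, chi_1> = (1/4)[1*(4)*conj(1) + 1*(0)*conj(1) + 1*(0)*conj(1) + 1*(4)*conj(1)]
      = (1/4)[(4) + (0) + (0) + (4)] = 8/4 = 2
  <chi_rho, chi_2> = (1/4)[1*(4)*conj(1) + 1*(0)*conj(1) + 1*(0)*conj(-1) + 1*(4)*conj(-1)]
      = (1/4)[(4) + (0) + (0) + (-4)] = 0/4 = 0
  <chi_rho, chi_3> = (1/4)[1*(4)*conj(1) + 1*(0)*conj(-1) + 1*(0)*conj(1) + 1*(4)*conj(-1)]
      = (1/4)[(4) + (0) + (0) + (-4)] = 0/4 = 0
  <chi_rho, chi_4> = (1/4)[1*(4)*conj(1) + 1*(0)*conj(-1) + 1*(0)*conj(-1) + 1*(4)*conj(1)]
      = (1/4)[(4) + (0) + (0) + (4)] = 8/4 = 2
Dimension check: dim(rho) = sum (mult * dim) = 2*1 + 0*1 + 0*1 + 2*1 = 4 = chi_rho(e) = 4.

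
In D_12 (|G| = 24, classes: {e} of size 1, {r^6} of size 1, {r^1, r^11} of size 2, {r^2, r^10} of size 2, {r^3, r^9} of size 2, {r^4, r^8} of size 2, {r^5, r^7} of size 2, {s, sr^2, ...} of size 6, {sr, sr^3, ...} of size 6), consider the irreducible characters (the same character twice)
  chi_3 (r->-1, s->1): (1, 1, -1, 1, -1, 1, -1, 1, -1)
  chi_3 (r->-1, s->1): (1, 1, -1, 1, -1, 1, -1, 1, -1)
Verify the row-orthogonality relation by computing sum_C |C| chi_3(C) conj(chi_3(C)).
Sum = 24 = |G| = 24; so <chi_3, chi_3> = 1 (norm-1 confirms irreducibility).

Explanation: Compute term by term over conjugacy classes (|C| * chi_3(C) * conj(chi_3(C))):
  1*(1)*conj(1) + 1*(1)*conj(1) + 2*(-1)*conj(-1) + 2*(1)*conj(1) + 2*(-1)*conj(-1) + 2*(1)*conj(1) + 2*(-1)*conj(-1) + 6*(1)*conj(1) + 6*(-1)*conj(-1)
  = (1) + (1) + (2) + (2) + (2) + (2) + (2) + (6) + (6)
  = 24.
Dividing by |G| = 24 gives 24/24 = 1, matching the row-orthogonality relation <chi_3, chi_3> = [chi_3 = chi_3].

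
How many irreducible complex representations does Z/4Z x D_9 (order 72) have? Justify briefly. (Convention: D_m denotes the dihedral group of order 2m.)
24

The number of irreducible complex representations of a finite group equals its number of conjugacy classes. For a direct product, #classes(G x H) = #classes(G) * #classes(H). Z/4Z has 4 classes (abelian), D_9 has 6 classes, so 4 * 6 = 24, so Z/4Z x D_9 (order 72) has exactly 24 irreducible complex representations.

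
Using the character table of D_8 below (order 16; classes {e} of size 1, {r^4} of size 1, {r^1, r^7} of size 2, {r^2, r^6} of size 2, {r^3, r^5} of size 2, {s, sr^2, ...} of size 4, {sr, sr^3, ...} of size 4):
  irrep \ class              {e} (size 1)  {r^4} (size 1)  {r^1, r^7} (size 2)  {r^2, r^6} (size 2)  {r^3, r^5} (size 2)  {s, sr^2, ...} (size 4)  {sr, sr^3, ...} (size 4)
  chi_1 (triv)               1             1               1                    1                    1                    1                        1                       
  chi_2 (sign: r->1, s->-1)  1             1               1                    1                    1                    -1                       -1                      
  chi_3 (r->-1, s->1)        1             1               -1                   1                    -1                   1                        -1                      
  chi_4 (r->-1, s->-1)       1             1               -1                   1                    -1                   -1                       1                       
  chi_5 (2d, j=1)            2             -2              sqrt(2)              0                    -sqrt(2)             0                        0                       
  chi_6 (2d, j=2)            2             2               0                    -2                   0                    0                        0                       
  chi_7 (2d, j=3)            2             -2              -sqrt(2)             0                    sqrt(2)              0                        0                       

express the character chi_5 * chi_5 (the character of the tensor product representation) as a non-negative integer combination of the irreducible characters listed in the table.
chi_5 tensor chi_5 = chi_1 + chi_2 + chi_6 (all other irreducibles have multiplicity 0).

Argument: The character of a tensor product is the pointwise product (chi_5 * chi_5)(C) = chi_5(C) * chi_5(C):
  {e}: (2)*(2), {r^4}: (-2)*(-2), {r^1, r^7}: (sqrt(2))*(sqrt(2)), {r^2, r^6}: (0)*(0), {r^3, r^5}: (-sqrt(2))*(-sqrt(2)), {s, sr^2, ...}: (0)*(0), {sr, sr^3, ...}: (0)*(0)
so (chi_5 * chi_5) takes values
  {e} -> 4, {r^4} -> 4, {r^1, r^7} -> 2, {r^2, r^6} -> 0, {r^3, r^5} -> 2, {s, sr^2, ...} -> 0, {sr, sr^3, ...} -> 0.
Now take the inner product of this character with each irreducible chi from the table, <chi_5*chi_5, chi> = (1/16) sum_C |C| (chi_5*chi_5)(C) conj(chi(C)):
  <chi_5*chi_5, chi_1> = (1/16)[1*(4)*conj(1) + 1*(4)*conj(1) + 2*(2)*conj(1) + 2*(0)*conj(1) + 2*(2)*conj(1) + 4*(0)*conj(1) + 4*(0)*conj(1)]
      = (1/16)[(4) + (4) + (4) + (0) + (4) + (0) + (0)] = 16/16 = 1
  <chi_5*chi_5, chi_2> = (1/16)[1*(4)*conj(1) + 1*(4)*conj(1) + 2*(2)*conj(1) + 2*(0)*conj(1) + 2*(2)*conj(1) + 4*(0)*conj(-1) + 4*(0)*conj(-1)]
      = (1/16)[(4) + (4) + (4) + (0) + (4) + (0) + (0)] = 16/16 = 1
  <chi_5*chi_5, chi_3> = (1/16)[1*(4)*conj(1) + 1*(4)*conj(1) + 2*(2)*conj(-1) + 2*(0)*conj(1) + 2*(2)*conj(-1) + 4*(0)*conj(1) + 4*(0)*conj(-1)]
      = (1/16)[(4) + (4) + (-4) + (0) + (-4) + (0) + (0)] = 0/16 = 0
  <chi_5*chi_5, chi_4> = (1/16)[1*(4)*conj(1) + 1*(4)*conj(1) + 2*(2)*conj(-1) + 2*(0)*conj(1) + 2*(2)*conj(-1) + 4*(0)*conj(-1) + 4*(0)*conj(1)]
      = (1/16)[(4) + (4) + (-4) + (0) + (-4) + (0) + (0)] = 0/16 = 0
  <chi_5*chi_5, chi_5> = (1/16)[1*(4)*conj(2) + 1*(4)*conj(-2) + 2*(2)*conj(sqrt(2)) + 2*(0)*conj(0) + 2*(2)*conj(-sqrt(2)) + 4*(0)*conj(0) + 4*(0)*conj(0)]
      = (1/16)[(8) + (-8) + (4*sqrt(2)) + (0) + (-4*sqrt(2)) + (0) + (0)] = 0/16 = 0
  <chi_5*chi_5, chi_6> = (1/16)[1*(4)*conj(2) + 1*(4)*conj(2) + 2*(2)*conj(0) + 2*(0)*conj(-2) + 2*(2)*conj(0) + 4*(0)*conj(0) + 4*(0)*conj(0)]
      = (1/16)[(8) + (8) + (0) + (0) + (0) + (0) + (0)] = 16/16 = 1
  <chi_5*chi_5, chi_7> = (1/16)[1*(4)*conj(2) + 1*(4)*conj(-2) + 2*(2)*conj(-sqrt(2)) + 2*(0)*conj(0) + 2*(2)*conj(sqrt(2)) + 4*(0)*conj(0) + 4*(0)*conj(0)]
      = (1/16)[(8) + (-8) + (-4*sqrt(2)) + (0) + (4*sqrt(2)) + (0) + (0)] = 0/16 = 0
Hence the multiplicities are chi_1: 1, chi_2: 1, chi_6: 1. Dimension check: dim(chi_5)*dim(chi_5) = 2*2 = 4 and sum (mult * dim) = 1*1 + 1*1 + 1*2 = 4.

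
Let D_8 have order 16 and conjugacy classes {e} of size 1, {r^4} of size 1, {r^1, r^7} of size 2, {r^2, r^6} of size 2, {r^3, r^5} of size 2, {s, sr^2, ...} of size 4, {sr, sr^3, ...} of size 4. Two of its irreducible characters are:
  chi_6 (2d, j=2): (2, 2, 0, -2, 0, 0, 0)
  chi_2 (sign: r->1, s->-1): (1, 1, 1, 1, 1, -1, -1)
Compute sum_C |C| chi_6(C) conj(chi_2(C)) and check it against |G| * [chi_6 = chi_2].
Sum = 0; so <chi_6, chi_2> = 0 (distinct irreducibles are orthogonal).

Proof sketch: Compute term by term over conjugacy classes (|C| * chi_6(C) * conj(chi_2(C))):
  1*(2)*conj(1) + 1*(2)*conj(1) + 2*(0)*conj(1) + 2*(-2)*conj(1) + 2*(0)*conj(1) + 4*(0)*conj(-1) + 4*(0)*conj(-1)
  = (2) + (2) + (0) + (-4) + (0) + (0) + (0)
  = 0.
Dividing by |G| = 16 gives 0/16 = 0, matching the row-orthogonality relation <chi_6, chi_2> = [chi_6 = chi_2].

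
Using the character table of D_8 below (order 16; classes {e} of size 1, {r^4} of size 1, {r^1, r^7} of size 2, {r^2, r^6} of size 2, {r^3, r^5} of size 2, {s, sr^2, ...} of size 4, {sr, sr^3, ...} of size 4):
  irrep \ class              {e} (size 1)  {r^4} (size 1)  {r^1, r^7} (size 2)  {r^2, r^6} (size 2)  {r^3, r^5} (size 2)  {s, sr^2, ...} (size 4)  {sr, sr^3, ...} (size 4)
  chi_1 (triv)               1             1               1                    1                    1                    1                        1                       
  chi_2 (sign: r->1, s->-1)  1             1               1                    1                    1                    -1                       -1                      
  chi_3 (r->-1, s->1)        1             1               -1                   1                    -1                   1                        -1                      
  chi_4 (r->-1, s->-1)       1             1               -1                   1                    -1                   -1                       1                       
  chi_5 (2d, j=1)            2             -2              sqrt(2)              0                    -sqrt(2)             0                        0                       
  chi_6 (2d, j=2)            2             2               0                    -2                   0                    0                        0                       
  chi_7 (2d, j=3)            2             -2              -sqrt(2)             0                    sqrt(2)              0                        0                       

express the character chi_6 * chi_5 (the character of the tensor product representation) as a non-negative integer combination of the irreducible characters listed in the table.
chi_6 tensor chi_5 = chi_5 + chi_7 (all other irreducibles have multiplicity 0).

The character of a tensor product is the pointwise product (chi_6 * chi_5)(C) = chi_6(C) * chi_5(C):
  {e}: (2)*(2), {r^4}: (2)*(-2), {r^1, r^7}: (0)*(sqrt(2)), {r^2, r^6}: (-2)*(0), {r^3, r^5}: (0)*(-sqrt(2)), {s, sr^2, ...}: (0)*(0), {sr, sr^3, ...}: (0)*(0)
so (chi_6 * chi_5) takes values
  {e} -> 4, {r^4} -> -4, {r^1, r^7} -> 0, {r^2, r^6} -> 0, {r^3, r^5} -> 0, {s, sr^2, ...} -> 0, {sr, sr^3, ...} -> 0.
Now take the inner product of this character with each irreducible chi from the table, <chi_6*chi_5, chi> = (1/16) sum_C |C| (chi_6*chi_5)(C) conj(chi(C)):
  <chi_6*chi_5, chi_1> = (1/16)[1*(4)*conj(1) + 1*(-4)*conj(1) + 2*(0)*conj(1) + 2*(0)*conj(1) + 2*(0)*conj(1) + 4*(0)*conj(1) + 4*(0)*conj(1)]
      = (1/16)[(4) + (-4) + (0) + (0) + (0) + (0) + (0)] = 0/16 = 0
  <chi_6*chi_5, chi_2> = (1/16)[1*(4)*conj(1) + 1*(-4)*conj(1) + 2*(0)*conj(1) + 2*(0)*conj(1) + 2*(0)*conj(1) + 4*(0)*conj(-1) + 4*(0)*conj(-1)]
      = (1/16)[(4) + (-4) + (0) + (0) + (0) + (0) + (0)] = 0/16 = 0
  <chi_6*chi_5, chi_3> = (1/16)[1*(4)*conj(1) + 1*(-4)*conj(1) + 2*(0)*conj(-1) + 2*(0)*conj(1) + 2*(0)*conj(-1) + 4*(0)*conj(1) + 4*(0)*conj(-1)]
      = (1/16)[(4) + (-4) + (0) + (0) + (0) + (0) + (0)] = 0/16 = 0
  <chi_6*chi_5, chi_4> = (1/16)[1*(4)*conj(1) + 1*(-4)*conj(1) + 2*(0)*conj(-1) + 2*(0)*conj(1) + 2*(0)*conj(-1) + 4*(0)*conj(-1) + 4*(0)*conj(1)]
      = (1/16)[(4) + (-4) + (0) + (0) + (0) + (0) + (0)] = 0/16 = 0
  <chi_6*chi_5, chi_5> = (1/16)[1*(4)*conj(2) + 1*(-4)*conj(-2) + 2*(0)*conj(sqrt(2)) + 2*(0)*conj(0) + 2*(0)*conj(-sqrt(2)) + 4*(0)*conj(0) + 4*(0)*conj(0)]
      = (1/16)[(8) + (8) + (0) + (0) + (0) + (0) + (0)] = 16/16 = 1
  <chi_6*chi_5, chi_6> = (1/16)[1*(4)*conj(2) + 1*(-4)*conj(2) + 2*(0)*conj(0) + 2*(0)*conj(-2) + 2*(0)*conj(0) + 4*(0)*conj(0) + 4*(0)*conj(0)]
      = (1/16)[(8) + (-8) + (0) + (0) + (0) + (0) + (0)] = 0/16 = 0
  <chi_6*chi_5, chi_7> = (1/16)[1*(4)*conj(2) + 1*(-4)*conj(-2) + 2*(0)*conj(-sqrt(2)) + 2*(0)*conj(0) + 2*(0)*conj(sqrt(2)) + 4*(0)*conj(0) + 4*(0)*conj(0)]
      = (1/16)[(8) + (8) + (0) + (0) + (0) + (0) + (0)] = 16/16 = 1
Hence the multiplicities are chi_5: 1, chi_7: 1. Dimension check: dim(chi_6)*dim(chi_5) = 2*2 = 4 and sum (mult * dim) = 1*2 + 1*2 = 4.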